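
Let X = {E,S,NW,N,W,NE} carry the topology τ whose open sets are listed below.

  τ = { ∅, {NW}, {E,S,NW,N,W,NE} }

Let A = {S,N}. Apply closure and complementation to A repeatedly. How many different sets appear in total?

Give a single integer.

6

cl via duality: int({E,NW,W,NE}) = {NW}, so X∖{NW} = {E,S,N,W,NE}
Write k for closure, c for complement:
  1. A     = {S,N}
  2. kA    = {E,S,N,W,NE}
  3. cA    = {E,NW,W,NE}
  4. ckA   = {NW}
  5. kcA   = {E,S,NW,N,W,NE}
  6. ckcA  = ∅
applying k or c yields no new set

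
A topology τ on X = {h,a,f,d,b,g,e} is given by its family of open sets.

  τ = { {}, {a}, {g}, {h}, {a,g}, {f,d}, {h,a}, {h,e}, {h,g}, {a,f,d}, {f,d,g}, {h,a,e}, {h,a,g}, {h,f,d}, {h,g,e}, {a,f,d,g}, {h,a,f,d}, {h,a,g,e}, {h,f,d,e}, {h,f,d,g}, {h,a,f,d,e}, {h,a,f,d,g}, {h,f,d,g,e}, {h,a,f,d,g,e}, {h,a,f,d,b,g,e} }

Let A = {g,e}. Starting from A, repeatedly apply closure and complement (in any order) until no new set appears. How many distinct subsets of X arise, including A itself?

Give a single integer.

8

closure: X∖int(X∖A) = X∖{h,a,f,d} = {b,g,e}
Let k=closure and c=complement:
  1. A     = {g,e}
  2. kA    = {b,g,e}
  3. cA    = {h,a,f,d,b}
  4. ckA   = {h,a,f,d}
  5. kcA   = {h,a,f,d,b,e}
  6. ckcA  = {g}
  7. kckcA = {b,g}
  8. ckckcA = {h,a,f,d,e}
— saturated at 8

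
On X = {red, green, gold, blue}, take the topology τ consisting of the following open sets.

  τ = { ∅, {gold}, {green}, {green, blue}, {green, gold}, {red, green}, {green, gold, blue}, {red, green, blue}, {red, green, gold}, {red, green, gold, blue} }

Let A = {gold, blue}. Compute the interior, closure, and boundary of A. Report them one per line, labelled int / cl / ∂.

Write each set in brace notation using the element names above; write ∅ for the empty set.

U open, U⊆A: ∅, {gold}. int(A) = ⋃ = {gold}
X∖A={red, green}, int(X∖A)={red, green}, hence cl(A)={gold, blue}
∂A: remove int from cl → {blue}

int(A) = {gold}
cl(A)  = {gold, blue}
∂A     = {blue}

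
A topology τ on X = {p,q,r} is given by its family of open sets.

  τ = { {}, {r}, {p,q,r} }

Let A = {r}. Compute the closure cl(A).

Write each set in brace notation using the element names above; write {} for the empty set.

X∖A={p,q}, int(X∖A)={}, hence cl(A)={p,q,r}

{p,q,r}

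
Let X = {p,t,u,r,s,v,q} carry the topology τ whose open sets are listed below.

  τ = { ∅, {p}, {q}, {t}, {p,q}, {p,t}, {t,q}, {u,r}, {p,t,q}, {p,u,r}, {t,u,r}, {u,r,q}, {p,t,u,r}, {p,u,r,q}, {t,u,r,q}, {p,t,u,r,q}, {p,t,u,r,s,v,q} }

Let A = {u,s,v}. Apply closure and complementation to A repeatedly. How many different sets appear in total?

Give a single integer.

8

closure: X∖int(X∖A) = X∖{p,t,q} = {u,r,s,v}
Let k=closure and c=complement:
  1. A     = {u,s,v}
  2. kA    = {u,r,s,v}
  3. cA    = {p,t,r,q}
  4. ckA   = {p,t,q}
  5. kcA   = {p,t,u,r,s,v,q}
  6. kckA  = {p,t,s,v,q}
  7. ckcA  = ∅
  8. ckckA = {u,r}
— saturated at 8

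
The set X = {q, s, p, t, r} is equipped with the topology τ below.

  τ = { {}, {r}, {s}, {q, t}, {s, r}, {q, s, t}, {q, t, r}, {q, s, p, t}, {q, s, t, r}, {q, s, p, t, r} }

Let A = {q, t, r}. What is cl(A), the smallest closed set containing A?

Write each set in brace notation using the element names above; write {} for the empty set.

{q, p, t, r}

cl via duality: int({s, p}) = {s}, so X∖{s} = {q, p, t, r}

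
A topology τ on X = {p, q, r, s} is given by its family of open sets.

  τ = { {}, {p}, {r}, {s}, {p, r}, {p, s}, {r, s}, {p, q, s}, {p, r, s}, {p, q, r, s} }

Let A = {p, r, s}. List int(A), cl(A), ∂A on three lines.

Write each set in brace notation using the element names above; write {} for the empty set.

int(A) = {p, r, s}
cl(A)  = {p, q, r, s}
∂A     = {q}

U open, U⊆A: {}, {r}, {s}, {p}, {p, r}, {p, s}, {r, s}, {p, r, s}. int(A) = ⋃ = {p, r, s}
X∖A={q}, int(X∖A)={}, hence cl(A)={p, q, r, s}
∂A: remove int from cl → {q}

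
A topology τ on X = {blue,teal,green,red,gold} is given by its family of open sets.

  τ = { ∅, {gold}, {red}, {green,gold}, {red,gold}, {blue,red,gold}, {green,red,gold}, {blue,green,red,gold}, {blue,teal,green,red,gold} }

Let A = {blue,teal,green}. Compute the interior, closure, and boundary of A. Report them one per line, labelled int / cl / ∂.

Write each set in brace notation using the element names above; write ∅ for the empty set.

open subsets of A: ∅; so int(A) = ∅
closure: X∖int(X∖A) = X∖{red,gold} = {blue,teal,green}
∂A = {blue,teal,green} minus ∅ = {blue,teal,green}

int(A) = ∅
cl(A)  = {blue,teal,green}
∂A     = {blue,teal,green}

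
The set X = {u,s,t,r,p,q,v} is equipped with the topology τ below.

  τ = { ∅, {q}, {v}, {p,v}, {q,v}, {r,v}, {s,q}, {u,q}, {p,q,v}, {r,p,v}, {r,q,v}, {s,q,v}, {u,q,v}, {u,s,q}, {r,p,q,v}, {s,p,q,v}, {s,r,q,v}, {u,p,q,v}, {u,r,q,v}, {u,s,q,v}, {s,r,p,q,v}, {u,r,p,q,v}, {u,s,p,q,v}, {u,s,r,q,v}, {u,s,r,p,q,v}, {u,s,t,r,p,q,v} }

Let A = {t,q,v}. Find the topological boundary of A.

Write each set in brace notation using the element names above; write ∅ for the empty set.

{u,s,t,r,p}

open subsets of A: ∅, {v}, {q}, {q,v}; so int(A) = {q,v}
closure: X∖int(X∖A) = X∖∅ = {u,s,t,r,p,q,v}
∂A = {u,s,t,r,p,q,v} minus {q,v} = {u,s,t,r,p}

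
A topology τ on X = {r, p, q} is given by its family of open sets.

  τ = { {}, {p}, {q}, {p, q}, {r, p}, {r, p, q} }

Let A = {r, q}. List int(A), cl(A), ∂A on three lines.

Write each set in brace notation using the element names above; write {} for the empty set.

int(A) = {q}
cl(A)  = {r, q}
∂A     = {r}

U open, U⊆A: {}, {q}. int(A) = ⋃ = {q}
X∖A={p}, int(X∖A)={p}, hence cl(A)={r, q}
∂A: remove int from cl → {r}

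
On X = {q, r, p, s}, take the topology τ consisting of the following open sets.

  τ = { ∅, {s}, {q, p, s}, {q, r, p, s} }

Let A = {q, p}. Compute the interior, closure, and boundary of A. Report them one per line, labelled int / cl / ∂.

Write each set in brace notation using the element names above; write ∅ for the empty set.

interior: largest open inside A is ∅ (from ∅)
cl via duality: int({r, s}) = {s}, so X∖{s} = {q, r, p}
cl∖int = {q, r, p}

int(A) = ∅
cl(A)  = {q, r, p}
∂A     = {q, r, p}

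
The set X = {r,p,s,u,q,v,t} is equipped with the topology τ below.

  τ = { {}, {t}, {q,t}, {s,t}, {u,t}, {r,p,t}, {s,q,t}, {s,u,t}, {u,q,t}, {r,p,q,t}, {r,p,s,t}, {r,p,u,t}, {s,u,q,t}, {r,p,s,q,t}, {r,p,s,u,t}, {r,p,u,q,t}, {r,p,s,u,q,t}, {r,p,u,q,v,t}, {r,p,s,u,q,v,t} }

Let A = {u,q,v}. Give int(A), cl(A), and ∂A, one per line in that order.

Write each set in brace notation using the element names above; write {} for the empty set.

open subsets of A: {}; so int(A) = {}
closure: X∖int(X∖A) = X∖{r,p,s,t} = {u,q,v}
∂A = {u,q,v} minus {} = {u,q,v}

int(A) = {}
cl(A)  = {u,q,v}
∂A     = {u,q,v}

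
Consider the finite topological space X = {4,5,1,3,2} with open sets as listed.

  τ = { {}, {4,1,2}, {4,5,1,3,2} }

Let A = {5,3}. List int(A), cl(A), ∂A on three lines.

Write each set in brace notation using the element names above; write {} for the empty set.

int(A) = {}
cl(A)  = {5,3}
∂A     = {5,3}

open subsets of A: {}; so int(A) = {}
closure: X∖int(X∖A) = X∖{4,1,2} = {5,3}
∂A = {5,3} minus {} = {5,3}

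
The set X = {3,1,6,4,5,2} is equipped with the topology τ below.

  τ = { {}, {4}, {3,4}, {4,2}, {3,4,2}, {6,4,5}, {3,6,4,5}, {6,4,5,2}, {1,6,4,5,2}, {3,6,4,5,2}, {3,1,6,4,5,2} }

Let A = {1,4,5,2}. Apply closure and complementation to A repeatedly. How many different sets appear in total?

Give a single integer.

6

X∖A={3,6}, int(X∖A)={}, hence cl(A)={3,1,6,4,5,2}
Orbit (k=closure, c=complement):
  1. A     = {1,4,5,2}
  2. kA    = {3,1,6,4,5,2}
  3. cA    = {3,6}
  4. ckA   = {}
  5. kcA   = {3,1,6,5}
  6. ckcA  = {4,2}
(closed under both — stop)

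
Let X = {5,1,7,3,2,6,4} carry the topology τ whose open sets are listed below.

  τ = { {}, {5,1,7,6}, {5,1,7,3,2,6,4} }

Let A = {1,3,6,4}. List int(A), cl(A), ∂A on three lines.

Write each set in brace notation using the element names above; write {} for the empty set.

int(A) = {}
cl(A)  = {5,1,7,3,2,6,4}
∂A     = {5,1,7,3,2,6,4}

interior: largest open inside A is {} (from {})
cl via duality: int({5,7,2}) = {}, so X∖{} = {5,1,7,3,2,6,4}
cl∖int = {5,1,7,3,2,6,4}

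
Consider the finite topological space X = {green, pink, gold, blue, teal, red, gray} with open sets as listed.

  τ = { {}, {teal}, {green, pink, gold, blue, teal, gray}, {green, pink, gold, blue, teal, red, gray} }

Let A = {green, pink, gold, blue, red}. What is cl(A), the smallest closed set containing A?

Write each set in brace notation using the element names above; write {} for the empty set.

cl via duality: int({teal, gray}) = {teal}, so X∖{teal} = {green, pink, gold, blue, red, gray}

{green, pink, gold, blue, red, gray}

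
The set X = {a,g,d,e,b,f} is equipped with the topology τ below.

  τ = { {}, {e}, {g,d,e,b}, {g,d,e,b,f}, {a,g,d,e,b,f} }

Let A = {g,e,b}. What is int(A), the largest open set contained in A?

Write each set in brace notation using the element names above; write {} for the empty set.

{e}

U open, U⊆A: {}, {e}. int(A) = ⋃ = {e}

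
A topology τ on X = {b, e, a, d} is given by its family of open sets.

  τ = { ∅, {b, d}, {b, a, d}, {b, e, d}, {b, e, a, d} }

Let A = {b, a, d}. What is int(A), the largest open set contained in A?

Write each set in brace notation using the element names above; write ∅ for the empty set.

U open, U⊆A: ∅, {b, d}, {b, a, d}. int(A) = ⋃ = {b, a, d}

{b, a, d}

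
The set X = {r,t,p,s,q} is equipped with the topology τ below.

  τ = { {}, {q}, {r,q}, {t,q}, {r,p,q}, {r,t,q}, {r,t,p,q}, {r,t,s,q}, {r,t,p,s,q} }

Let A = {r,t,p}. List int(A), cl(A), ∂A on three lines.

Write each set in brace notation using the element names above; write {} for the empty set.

opens ⊆ A: {}; union → int = {}
complement {s,q}; its interior {q}; cl(A) = X∖{q} = {r,t,p,s}
boundary = {r,t,p,s} ∖ {} = {r,t,p,s}

int(A) = {}
cl(A)  = {r,t,p,s}
∂A     = {r,t,p,s}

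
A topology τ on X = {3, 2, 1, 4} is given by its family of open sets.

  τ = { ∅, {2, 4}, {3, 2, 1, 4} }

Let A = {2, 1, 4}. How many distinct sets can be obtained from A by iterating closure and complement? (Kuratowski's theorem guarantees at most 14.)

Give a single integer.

6

complement {3}; its interior ∅; cl(A) = X∖∅ = {3, 2, 1, 4}
With k = closure, c = complement:
  1. A     = {2, 1, 4}
  2. kA    = {3, 2, 1, 4}
  3. cA    = {3}
  4. ckA   = ∅
  5. kcA   = {3, 1}
  6. ckcA  = {2, 4}
k, c of each give nothing new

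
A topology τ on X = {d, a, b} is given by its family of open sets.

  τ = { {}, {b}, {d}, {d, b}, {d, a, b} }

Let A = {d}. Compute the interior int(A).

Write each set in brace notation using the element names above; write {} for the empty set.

open subsets of A: {}, {d}; so int(A) = {d}

{d}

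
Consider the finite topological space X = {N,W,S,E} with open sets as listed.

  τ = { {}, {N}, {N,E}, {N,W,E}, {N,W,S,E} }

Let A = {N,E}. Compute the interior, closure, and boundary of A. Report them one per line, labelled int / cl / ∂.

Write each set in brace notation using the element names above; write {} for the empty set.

interior: largest open inside A is {N,E} (from {}, {N}, {N,E})
cl via duality: int({W,S}) = {}, so X∖{} = {N,W,S,E}
cl∖int = {W,S}

int(A) = {N,E}
cl(A)  = {N,W,S,E}
∂A     = {W,S}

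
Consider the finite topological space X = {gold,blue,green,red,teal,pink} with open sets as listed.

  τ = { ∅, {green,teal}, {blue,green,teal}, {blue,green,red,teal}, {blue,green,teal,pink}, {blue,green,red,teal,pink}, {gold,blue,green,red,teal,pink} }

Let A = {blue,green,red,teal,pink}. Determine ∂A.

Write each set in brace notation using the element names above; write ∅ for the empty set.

U open, U⊆A: ∅, {green,teal}, {blue,green,teal}, {blue,green,teal,pink}, {blue,green,red,teal}, {blue,green,red,teal,pink}. int(A) = ⋃ = {blue,green,red,teal,pink}
X∖A={gold}, int(X∖A)=∅, hence cl(A)={gold,blue,green,red,teal,pink}
∂A: remove int from cl → {gold}

{gold}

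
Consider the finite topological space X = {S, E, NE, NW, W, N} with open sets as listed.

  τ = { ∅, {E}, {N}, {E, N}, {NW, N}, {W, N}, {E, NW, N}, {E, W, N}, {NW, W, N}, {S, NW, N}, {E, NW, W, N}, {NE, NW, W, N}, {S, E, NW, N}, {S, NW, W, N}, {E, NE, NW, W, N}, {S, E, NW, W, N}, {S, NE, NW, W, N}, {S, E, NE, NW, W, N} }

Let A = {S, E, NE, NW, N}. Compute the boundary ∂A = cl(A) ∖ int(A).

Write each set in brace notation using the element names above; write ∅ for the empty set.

{NE, W}

U open, U⊆A: ∅, {N}, {E}, {NW, N}, {E, N}, {E, NW, N}, {S, NW, N}, {S, E, NW, N}. int(A) = ⋃ = {S, E, NW, N}
X∖A={W}, int(X∖A)=∅, hence cl(A)={S, E, NE, NW, W, N}
∂A: remove int from cl → {NE, W}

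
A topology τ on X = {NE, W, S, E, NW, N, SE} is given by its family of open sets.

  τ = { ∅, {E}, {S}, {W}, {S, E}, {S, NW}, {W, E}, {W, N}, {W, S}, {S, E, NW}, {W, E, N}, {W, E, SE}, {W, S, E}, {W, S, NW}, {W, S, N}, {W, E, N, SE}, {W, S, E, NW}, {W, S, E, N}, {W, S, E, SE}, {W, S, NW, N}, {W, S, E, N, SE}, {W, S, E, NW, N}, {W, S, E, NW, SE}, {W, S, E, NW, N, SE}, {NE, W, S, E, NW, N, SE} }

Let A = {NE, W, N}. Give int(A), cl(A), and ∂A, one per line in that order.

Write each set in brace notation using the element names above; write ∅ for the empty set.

int(A) = {W, N}
cl(A)  = {NE, W, N, SE}
∂A     = {NE, SE}

U open, U⊆A: ∅, {W}, {W, N}. int(A) = ⋃ = {W, N}
X∖A={S, E, NW, SE}, int(X∖A)={S, E, NW}, hence cl(A)={NE, W, N, SE}
∂A: remove int from cl → {NE, SE}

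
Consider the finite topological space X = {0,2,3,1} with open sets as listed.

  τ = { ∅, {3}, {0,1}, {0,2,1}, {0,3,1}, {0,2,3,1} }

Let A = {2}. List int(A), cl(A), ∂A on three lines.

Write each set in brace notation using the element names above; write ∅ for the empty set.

int(A) = ∅
cl(A)  = {2}
∂A     = {2}

interior: largest open inside A is ∅ (from ∅)
cl via duality: int({0,3,1}) = {0,3,1}, so X∖{0,3,1} = {2}
cl∖int = {2}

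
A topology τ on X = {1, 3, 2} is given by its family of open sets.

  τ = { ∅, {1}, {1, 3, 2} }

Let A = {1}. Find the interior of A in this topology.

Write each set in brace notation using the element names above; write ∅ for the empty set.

U open, U⊆A: ∅, {1}. int(A) = ⋃ = {1}

{1}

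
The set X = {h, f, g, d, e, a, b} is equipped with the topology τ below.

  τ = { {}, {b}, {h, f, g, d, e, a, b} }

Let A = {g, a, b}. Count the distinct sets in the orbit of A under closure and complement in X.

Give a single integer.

6

closure: X∖int(X∖A) = X∖{} = {h, f, g, d, e, a, b}
Let k=closure and c=complement:
  1. A     = {g, a, b}
  2. kA    = {h, f, g, d, e, a, b}
  3. cA    = {h, f, d, e}
  4. ckA   = {}
  5. kcA   = {h, f, g, d, e, a}
  6. ckcA  = {b}
— saturated at 6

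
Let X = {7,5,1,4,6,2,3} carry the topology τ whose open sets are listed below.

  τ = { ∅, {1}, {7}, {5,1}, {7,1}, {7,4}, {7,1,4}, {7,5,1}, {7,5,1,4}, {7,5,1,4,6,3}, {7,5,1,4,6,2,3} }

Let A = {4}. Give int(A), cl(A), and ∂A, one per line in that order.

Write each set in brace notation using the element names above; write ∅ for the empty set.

int(A) = ∅
cl(A)  = {4,6,2,3}
∂A     = {4,6,2,3}

open subsets of A: ∅; so int(A) = ∅
closure: X∖int(X∖A) = X∖{7,5,1} = {4,6,2,3}
∂A = {4,6,2,3} minus ∅ = {4,6,2,3}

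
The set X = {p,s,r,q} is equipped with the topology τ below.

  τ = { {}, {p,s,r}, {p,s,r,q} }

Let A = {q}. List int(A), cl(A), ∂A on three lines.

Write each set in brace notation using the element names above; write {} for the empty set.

U open, U⊆A: {}. int(A) = ⋃ = {}
X∖A={p,s,r}, int(X∖A)={p,s,r}, hence cl(A)={q}
∂A: remove int from cl → {q}

int(A) = {}
cl(A)  = {q}
∂A     = {q}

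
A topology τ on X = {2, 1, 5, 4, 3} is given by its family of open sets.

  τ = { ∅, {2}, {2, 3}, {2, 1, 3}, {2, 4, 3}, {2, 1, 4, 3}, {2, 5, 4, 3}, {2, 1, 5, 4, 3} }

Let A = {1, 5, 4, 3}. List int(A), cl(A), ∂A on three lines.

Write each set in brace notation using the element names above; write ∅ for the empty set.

open subsets of A: ∅; so int(A) = ∅
closure: X∖int(X∖A) = X∖{2} = {1, 5, 4, 3}
∂A = {1, 5, 4, 3} minus ∅ = {1, 5, 4, 3}

int(A) = ∅
cl(A)  = {1, 5, 4, 3}
∂A     = {1, 5, 4, 3}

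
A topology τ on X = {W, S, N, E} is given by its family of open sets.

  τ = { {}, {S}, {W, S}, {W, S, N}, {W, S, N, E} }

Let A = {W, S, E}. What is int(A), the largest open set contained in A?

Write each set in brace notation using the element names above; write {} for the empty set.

open subsets of A: {}, {S}, {W, S}; so int(A) = {W, S}

{W, S}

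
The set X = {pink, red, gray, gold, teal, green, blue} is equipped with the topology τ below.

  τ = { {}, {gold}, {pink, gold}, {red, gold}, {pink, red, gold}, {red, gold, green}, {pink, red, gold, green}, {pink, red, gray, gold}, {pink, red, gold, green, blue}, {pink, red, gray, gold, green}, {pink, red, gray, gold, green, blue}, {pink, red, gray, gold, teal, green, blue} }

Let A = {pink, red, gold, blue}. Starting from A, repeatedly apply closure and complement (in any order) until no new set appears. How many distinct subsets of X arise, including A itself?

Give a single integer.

6

complement {gray, teal, green}; its interior {}; cl(A) = X∖{} = {pink, red, gray, gold, teal, green, blue}
With k = closure, c = complement:
  1. A     = {pink, red, gold, blue}
  2. kA    = {pink, red, gray, gold, teal, green, blue}
  3. cA    = {gray, teal, green}
  4. ckA   = {}
  5. kcA   = {gray, teal, green, blue}
  6. ckcA  = {pink, red, gold}
k, c of each give nothing new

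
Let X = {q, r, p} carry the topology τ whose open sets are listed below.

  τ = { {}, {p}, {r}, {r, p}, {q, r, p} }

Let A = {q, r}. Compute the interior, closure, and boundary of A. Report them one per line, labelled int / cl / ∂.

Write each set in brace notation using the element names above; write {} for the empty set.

opens ⊆ A: {}, {r}; union → int = {r}
complement {p}; its interior {p}; cl(A) = X∖{p} = {q, r}
boundary = {q, r} ∖ {r} = {q}

int(A) = {r}
cl(A)  = {q, r}
∂A     = {q}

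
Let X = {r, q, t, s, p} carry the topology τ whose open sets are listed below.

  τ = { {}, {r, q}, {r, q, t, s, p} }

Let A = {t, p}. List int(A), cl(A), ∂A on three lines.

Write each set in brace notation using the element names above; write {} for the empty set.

U open, U⊆A: {}. int(A) = ⋃ = {}
X∖A={r, q, s}, int(X∖A)={r, q}, hence cl(A)={t, s, p}
∂A: remove int from cl → {t, s, p}

int(A) = {}
cl(A)  = {t, s, p}
∂A     = {t, s, p}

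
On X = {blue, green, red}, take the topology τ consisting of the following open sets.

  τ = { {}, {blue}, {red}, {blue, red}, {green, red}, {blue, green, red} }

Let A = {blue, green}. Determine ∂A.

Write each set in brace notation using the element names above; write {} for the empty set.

interior: largest open inside A is {blue} (from {}, {blue})
cl via duality: int({red}) = {red}, so X∖{red} = {blue, green}
cl∖int = {green}

{green}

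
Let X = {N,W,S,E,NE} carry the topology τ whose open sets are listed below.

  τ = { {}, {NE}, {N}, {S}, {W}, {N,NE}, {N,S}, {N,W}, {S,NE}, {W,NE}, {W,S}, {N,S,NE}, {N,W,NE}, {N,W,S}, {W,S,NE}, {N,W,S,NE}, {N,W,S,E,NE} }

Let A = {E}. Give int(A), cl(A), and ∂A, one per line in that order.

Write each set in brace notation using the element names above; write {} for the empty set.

interior: largest open inside A is {} (from {})
cl via duality: int({N,W,S,NE}) = {N,W,S,NE}, so X∖{N,W,S,NE} = {E}
cl∖int = {E}

int(A) = {}
cl(A)  = {E}
∂A     = {E}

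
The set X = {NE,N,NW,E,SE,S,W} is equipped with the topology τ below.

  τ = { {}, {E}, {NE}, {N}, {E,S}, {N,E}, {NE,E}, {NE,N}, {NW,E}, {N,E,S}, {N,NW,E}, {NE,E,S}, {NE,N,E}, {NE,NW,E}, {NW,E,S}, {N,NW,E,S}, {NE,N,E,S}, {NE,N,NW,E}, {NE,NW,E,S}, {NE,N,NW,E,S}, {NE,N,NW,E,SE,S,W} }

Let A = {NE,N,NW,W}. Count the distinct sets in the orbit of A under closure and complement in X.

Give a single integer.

8

X∖A={E,SE,S}, int(X∖A)={E,S}, hence cl(A)={NE,N,NW,SE,W}
Orbit (k=closure, c=complement):
  1. A     = {NE,N,NW,W}
  2. kA    = {NE,N,NW,SE,W}
  3. cA    = {E,SE,S}
  4. ckA   = {E,S}
  5. kcA   = {NW,E,SE,S,W}
  6. ckcA  = {NE,N}
  7. kckcA = {NE,N,SE,W}
  8. ckckcA = {NW,E,S}
(closed under both — stop)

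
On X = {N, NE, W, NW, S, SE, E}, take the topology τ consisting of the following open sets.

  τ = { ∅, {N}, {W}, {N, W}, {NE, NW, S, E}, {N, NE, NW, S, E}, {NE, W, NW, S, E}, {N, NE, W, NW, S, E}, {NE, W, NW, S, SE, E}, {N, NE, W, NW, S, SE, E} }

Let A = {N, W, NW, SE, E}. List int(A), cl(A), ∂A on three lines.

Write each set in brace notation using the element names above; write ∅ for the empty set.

int(A) = {N, W}
cl(A)  = {N, NE, W, NW, S, SE, E}
∂A     = {NE, NW, S, SE, E}

opens ⊆ A: ∅, {N}, {W}, {N, W}; union → int = {N, W}
complement {NE, S}; its interior ∅; cl(A) = X∖∅ = {N, NE, W, NW, S, SE, E}
boundary = {N, NE, W, NW, S, SE, E} ∖ {N, W} = {NE, NW, S, SE, E}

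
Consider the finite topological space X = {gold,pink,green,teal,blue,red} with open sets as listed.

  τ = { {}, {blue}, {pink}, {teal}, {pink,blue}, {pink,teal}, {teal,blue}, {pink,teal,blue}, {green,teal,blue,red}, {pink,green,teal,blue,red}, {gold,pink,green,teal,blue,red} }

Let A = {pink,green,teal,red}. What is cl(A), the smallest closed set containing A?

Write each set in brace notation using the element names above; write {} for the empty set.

{gold,pink,green,teal,red}

closure: X∖int(X∖A) = X∖{blue} = {gold,pink,green,teal,red}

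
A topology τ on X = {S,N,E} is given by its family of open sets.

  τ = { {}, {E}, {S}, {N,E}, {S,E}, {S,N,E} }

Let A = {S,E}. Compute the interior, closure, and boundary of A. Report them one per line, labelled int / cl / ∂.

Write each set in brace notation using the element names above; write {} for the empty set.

int(A) = {S,E}
cl(A)  = {S,N,E}
∂A     = {N}

U open, U⊆A: {}, {E}, {S}, {S,E}. int(A) = ⋃ = {S,E}
X∖A={N}, int(X∖A)={}, hence cl(A)={S,N,E}
∂A: remove int from cl → {N}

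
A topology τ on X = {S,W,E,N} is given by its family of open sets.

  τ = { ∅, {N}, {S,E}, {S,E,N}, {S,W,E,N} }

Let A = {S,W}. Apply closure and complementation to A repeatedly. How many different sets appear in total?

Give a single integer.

X∖A={E,N}, int(X∖A)={N}, hence cl(A)={S,W,E}
Orbit (k=closure, c=complement):
  1. A     = {S,W}
  2. kA    = {S,W,E}
  3. cA    = {E,N}
  4. ckA   = {N}
  5. kcA   = {S,W,E,N}
  6. kckA  = {W,N}
  7. ckcA  = ∅
  8. ckckA = {S,E}
(closed under both — stop)

8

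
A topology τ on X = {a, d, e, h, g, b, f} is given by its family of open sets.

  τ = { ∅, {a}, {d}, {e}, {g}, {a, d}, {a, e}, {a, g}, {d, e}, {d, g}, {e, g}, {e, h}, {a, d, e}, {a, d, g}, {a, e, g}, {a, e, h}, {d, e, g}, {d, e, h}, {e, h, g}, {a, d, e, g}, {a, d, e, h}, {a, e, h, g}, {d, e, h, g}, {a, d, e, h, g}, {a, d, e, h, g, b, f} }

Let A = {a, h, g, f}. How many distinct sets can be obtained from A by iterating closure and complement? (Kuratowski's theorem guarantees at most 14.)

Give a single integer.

complement {d, e, b}; its interior {d, e}; cl(A) = X∖{d, e} = {a, h, g, b, f}
With k = closure, c = complement:
  1. A     = {a, h, g, f}
  2. kA    = {a, h, g, b, f}
  3. cA    = {d, e, b}
  4. ckA   = {d, e}
  5. kcA   = {d, e, h, b, f}
  6. ckcA  = {a, g}
  7. kckcA = {a, g, b, f}
  8. ckckcA = {d, e, h}
k, c of each give nothing new

8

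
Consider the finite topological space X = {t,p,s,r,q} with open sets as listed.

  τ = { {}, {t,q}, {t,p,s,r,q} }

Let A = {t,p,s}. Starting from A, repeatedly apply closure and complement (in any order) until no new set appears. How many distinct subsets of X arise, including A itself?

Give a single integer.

complement {r,q}; its interior {}; cl(A) = X∖{} = {t,p,s,r,q}
With k = closure, c = complement:
  1. A     = {t,p,s}
  2. kA    = {t,p,s,r,q}
  3. cA    = {r,q}
  4. ckA   = {}
k, c of each give nothing new

4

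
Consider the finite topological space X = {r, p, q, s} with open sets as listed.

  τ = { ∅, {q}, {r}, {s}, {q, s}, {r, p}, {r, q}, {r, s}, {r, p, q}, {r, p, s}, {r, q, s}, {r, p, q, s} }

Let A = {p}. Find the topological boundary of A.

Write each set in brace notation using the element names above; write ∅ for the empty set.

interior: largest open inside A is ∅ (from ∅)
cl via duality: int({r, q, s}) = {r, q, s}, so X∖{r, q, s} = {p}
cl∖int = {p}

{p}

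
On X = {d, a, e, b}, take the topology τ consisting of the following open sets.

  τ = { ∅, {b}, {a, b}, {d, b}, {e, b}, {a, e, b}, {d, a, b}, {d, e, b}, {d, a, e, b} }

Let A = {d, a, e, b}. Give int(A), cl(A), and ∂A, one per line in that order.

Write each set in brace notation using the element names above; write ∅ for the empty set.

int(A) = {d, a, e, b}
cl(A)  = {d, a, e, b}
∂A     = ∅

opens ⊆ A: ∅, {b}, {a, b}, {e, b}, {d, b}, {d, e, b}, {a, e, b}, {d, a, b}, {d, a, e, b}; union → int = {d, a, e, b}
complement ∅; its interior ∅; cl(A) = X∖∅ = {d, a, e, b}
boundary = {d, a, e, b} ∖ {d, a, e, b} = ∅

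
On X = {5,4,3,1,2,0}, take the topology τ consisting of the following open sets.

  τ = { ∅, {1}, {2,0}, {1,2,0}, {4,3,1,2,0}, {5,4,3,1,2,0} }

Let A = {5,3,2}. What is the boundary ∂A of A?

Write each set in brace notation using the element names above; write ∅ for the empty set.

U open, U⊆A: ∅. int(A) = ⋃ = ∅
X∖A={4,1,0}, int(X∖A)={1}, hence cl(A)={5,4,3,2,0}
∂A: remove int from cl → {5,4,3,2,0}

{5,4,3,2,0}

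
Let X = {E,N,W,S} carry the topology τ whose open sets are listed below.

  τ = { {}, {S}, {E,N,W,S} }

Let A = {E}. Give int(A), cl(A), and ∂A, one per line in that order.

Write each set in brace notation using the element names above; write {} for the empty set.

int(A) = {}
cl(A)  = {E,N,W}
∂A     = {E,N,W}

U open, U⊆A: {}. int(A) = ⋃ = {}
X∖A={N,W,S}, int(X∖A)={S}, hence cl(A)={E,N,W}
∂A: remove int from cl → {E,N,W}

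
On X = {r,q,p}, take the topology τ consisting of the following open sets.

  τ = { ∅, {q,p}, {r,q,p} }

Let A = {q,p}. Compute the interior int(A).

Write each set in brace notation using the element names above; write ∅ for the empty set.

opens ⊆ A: ∅, {q,p}; union → int = {q,p}

{q,p}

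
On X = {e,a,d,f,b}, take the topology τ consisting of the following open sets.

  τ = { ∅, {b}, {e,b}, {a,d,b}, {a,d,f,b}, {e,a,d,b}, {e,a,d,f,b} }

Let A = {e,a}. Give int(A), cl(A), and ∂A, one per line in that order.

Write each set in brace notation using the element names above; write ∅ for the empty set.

int(A) = ∅
cl(A)  = {e,a,d,f}
∂A     = {e,a,d,f}

open subsets of A: ∅; so int(A) = ∅
closure: X∖int(X∖A) = X∖{b} = {e,a,d,f}
∂A = {e,a,d,f} minus ∅ = {e,a,d,f}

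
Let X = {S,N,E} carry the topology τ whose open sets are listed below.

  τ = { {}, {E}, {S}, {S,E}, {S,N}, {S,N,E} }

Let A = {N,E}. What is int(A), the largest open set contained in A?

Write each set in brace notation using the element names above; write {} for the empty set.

{E}

U open, U⊆A: {}, {E}. int(A) = ⋃ = {E}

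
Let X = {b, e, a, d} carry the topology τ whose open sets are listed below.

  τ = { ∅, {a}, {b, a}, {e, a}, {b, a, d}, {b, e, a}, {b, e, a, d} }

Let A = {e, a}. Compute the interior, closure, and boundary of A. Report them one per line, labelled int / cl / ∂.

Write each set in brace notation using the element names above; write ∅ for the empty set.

int(A) = {e, a}
cl(A)  = {b, e, a, d}
∂A     = {b, d}

U open, U⊆A: ∅, {a}, {e, a}. int(A) = ⋃ = {e, a}
X∖A={b, d}, int(X∖A)=∅, hence cl(A)={b, e, a, d}
∂A: remove int from cl → {b, d}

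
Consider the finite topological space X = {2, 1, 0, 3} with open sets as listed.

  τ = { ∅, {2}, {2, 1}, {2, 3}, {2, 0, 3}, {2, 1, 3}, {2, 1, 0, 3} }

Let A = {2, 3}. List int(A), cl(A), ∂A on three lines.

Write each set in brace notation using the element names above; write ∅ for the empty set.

int(A) = {2, 3}
cl(A)  = {2, 1, 0, 3}
∂A     = {1, 0}

interior: largest open inside A is {2, 3} (from ∅, {2}, {2, 3})
cl via duality: int({1, 0}) = ∅, so X∖∅ = {2, 1, 0, 3}
cl∖int = {1, 0}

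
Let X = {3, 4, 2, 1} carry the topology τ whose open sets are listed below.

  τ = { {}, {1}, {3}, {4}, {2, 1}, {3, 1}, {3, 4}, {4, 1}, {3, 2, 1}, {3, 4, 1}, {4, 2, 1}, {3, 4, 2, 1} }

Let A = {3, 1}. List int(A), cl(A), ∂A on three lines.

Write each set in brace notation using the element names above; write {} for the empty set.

opens ⊆ A: {}, {3}, {1}, {3, 1}; union → int = {3, 1}
complement {4, 2}; its interior {4}; cl(A) = X∖{4} = {3, 2, 1}
boundary = {3, 2, 1} ∖ {3, 1} = {2}

int(A) = {3, 1}
cl(A)  = {3, 2, 1}
∂A     = {2}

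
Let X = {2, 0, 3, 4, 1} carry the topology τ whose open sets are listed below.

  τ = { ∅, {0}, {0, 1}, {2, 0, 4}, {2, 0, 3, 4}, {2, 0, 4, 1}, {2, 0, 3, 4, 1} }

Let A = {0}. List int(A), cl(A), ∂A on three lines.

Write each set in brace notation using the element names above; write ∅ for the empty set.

int(A) = {0}
cl(A)  = {2, 0, 3, 4, 1}
∂A     = {2, 3, 4, 1}

U open, U⊆A: ∅, {0}. int(A) = ⋃ = {0}
X∖A={2, 3, 4, 1}, int(X∖A)=∅, hence cl(A)={2, 0, 3, 4, 1}
∂A: remove int from cl → {2, 3, 4, 1}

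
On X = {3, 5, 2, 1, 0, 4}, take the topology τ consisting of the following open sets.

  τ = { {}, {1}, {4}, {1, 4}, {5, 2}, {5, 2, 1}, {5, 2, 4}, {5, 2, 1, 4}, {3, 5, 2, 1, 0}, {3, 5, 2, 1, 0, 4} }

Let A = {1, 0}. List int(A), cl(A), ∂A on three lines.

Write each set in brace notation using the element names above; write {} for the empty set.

int(A) = {1}
cl(A)  = {3, 1, 0}
∂A     = {3, 0}

interior: largest open inside A is {1} (from {}, {1})
cl via duality: int({3, 5, 2, 4}) = {5, 2, 4}, so X∖{5, 2, 4} = {3, 1, 0}
cl∖int = {3, 0}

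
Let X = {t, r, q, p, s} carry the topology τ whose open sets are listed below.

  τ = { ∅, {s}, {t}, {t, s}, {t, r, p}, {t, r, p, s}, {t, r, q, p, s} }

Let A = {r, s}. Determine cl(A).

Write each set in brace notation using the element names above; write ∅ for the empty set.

cl via duality: int({t, q, p}) = {t}, so X∖{t} = {r, q, p, s}

{r, q, p, s}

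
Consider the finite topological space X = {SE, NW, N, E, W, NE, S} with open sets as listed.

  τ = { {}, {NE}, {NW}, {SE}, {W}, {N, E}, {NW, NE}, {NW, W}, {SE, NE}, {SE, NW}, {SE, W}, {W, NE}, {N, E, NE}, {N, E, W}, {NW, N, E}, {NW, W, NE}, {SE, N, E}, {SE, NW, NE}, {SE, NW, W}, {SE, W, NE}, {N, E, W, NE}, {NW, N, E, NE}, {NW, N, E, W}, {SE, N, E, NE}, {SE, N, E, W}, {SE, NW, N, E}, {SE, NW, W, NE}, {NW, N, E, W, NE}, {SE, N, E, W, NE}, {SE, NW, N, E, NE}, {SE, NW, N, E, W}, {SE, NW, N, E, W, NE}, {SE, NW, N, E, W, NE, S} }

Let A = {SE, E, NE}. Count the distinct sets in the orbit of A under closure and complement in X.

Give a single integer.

10

complement {NW, N, W, S}; its interior {NW, W}; cl(A) = X∖{NW, W} = {SE, N, E, NE, S}
With k = closure, c = complement:
  1. A     = {SE, E, NE}
  2. kA    = {SE, N, E, NE, S}
  3. cA    = {NW, N, W, S}
  4. ckA   = {NW, W}
  5. kcA   = {NW, N, E, W, S}
  6. kckA  = {NW, W, S}
  7. ckcA  = {SE, NE}
  8. ckckA = {SE, N, E, NE}
  9. kckcA = {SE, NE, S}
  10. ckckcA = {NW, N, E, W}
k, c of each give nothing new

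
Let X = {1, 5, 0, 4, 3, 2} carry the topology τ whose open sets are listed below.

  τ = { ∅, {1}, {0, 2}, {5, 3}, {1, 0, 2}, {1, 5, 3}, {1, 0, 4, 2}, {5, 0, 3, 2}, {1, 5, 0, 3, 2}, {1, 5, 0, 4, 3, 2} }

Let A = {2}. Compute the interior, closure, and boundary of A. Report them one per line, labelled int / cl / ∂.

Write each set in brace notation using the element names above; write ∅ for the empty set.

open subsets of A: ∅; so int(A) = ∅
closure: X∖int(X∖A) = X∖{1, 5, 3} = {0, 4, 2}
∂A = {0, 4, 2} minus ∅ = {0, 4, 2}

int(A) = ∅
cl(A)  = {0, 4, 2}
∂A     = {0, 4, 2}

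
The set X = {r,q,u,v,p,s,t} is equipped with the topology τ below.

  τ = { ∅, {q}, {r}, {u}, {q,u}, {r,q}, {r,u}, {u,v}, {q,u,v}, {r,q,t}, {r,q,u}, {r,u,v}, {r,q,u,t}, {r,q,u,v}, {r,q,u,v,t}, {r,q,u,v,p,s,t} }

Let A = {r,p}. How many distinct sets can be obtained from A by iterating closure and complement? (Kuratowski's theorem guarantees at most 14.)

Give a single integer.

complement {q,u,v,s,t}; its interior {q,u,v}; cl(A) = X∖{q,u,v} = {r,p,s,t}
With k = closure, c = complement:
  1. A     = {r,p}
  2. kA    = {r,p,s,t}
  3. cA    = {q,u,v,s,t}
  4. ckA   = {q,u,v}
  5. kcA   = {q,u,v,p,s,t}
  6. ckcA  = {r}
k, c of each give nothing new

6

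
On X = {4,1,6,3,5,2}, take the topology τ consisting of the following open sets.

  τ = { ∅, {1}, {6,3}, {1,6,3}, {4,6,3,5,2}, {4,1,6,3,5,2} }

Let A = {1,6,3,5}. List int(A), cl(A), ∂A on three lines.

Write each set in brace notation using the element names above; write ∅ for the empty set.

U open, U⊆A: ∅, {1}, {6,3}, {1,6,3}. int(A) = ⋃ = {1,6,3}
X∖A={4,2}, int(X∖A)=∅, hence cl(A)={4,1,6,3,5,2}
∂A: remove int from cl → {4,5,2}

int(A) = {1,6,3}
cl(A)  = {4,1,6,3,5,2}
∂A     = {4,5,2}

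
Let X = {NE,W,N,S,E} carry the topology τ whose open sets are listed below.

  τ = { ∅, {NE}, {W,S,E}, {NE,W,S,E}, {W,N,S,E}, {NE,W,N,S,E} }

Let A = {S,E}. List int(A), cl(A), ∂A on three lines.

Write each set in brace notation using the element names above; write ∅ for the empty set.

opens ⊆ A: ∅; union → int = ∅
complement {NE,W,N}; its interior {NE}; cl(A) = X∖{NE} = {W,N,S,E}
boundary = {W,N,S,E} ∖ ∅ = {W,N,S,E}

int(A) = ∅
cl(A)  = {W,N,S,E}
∂A     = {W,N,S,E}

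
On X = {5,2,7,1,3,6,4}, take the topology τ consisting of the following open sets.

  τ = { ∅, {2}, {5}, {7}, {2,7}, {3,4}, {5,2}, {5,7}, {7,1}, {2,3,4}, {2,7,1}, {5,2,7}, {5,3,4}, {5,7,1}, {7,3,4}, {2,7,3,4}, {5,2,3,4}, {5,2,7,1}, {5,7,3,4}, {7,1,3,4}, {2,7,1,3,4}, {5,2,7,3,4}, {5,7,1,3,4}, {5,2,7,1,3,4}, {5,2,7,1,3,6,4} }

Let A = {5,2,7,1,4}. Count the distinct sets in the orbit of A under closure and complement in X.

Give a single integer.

complement {3,6}; its interior ∅; cl(A) = X∖∅ = {5,2,7,1,3,6,4}
With k = closure, c = complement:
  1. A     = {5,2,7,1,4}
  2. kA    = {5,2,7,1,3,6,4}
  3. cA    = {3,6}
  4. ckA   = ∅
  5. kcA   = {3,6,4}
  6. ckcA  = {5,2,7,1}
  7. kckcA = {5,2,7,1,6}
  8. ckckcA = {3,4}
k, c of each give nothing new

8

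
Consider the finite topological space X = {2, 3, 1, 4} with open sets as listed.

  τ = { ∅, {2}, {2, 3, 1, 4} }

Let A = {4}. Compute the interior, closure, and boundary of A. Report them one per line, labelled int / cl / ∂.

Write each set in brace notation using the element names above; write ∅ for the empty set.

int(A) = ∅
cl(A)  = {3, 1, 4}
∂A     = {3, 1, 4}

U open, U⊆A: ∅. int(A) = ⋃ = ∅
X∖A={2, 3, 1}, int(X∖A)={2}, hence cl(A)={3, 1, 4}
∂A: remove int from cl → {3, 1, 4}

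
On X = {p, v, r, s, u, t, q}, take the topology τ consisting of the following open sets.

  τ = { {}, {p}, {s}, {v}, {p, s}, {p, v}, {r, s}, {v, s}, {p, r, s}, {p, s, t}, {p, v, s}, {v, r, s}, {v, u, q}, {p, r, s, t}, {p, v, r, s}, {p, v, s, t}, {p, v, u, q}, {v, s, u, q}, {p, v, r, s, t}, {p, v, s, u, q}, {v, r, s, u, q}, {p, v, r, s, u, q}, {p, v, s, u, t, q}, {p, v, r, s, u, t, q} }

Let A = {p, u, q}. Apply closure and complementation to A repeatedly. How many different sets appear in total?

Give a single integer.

8

cl via duality: int({v, r, s, t}) = {v, r, s}, so X∖{v, r, s} = {p, u, t, q}
Write k for closure, c for complement:
  1. A     = {p, u, q}
  2. kA    = {p, u, t, q}
  3. cA    = {v, r, s, t}
  4. ckA   = {v, r, s}
  5. kcA   = {v, r, s, u, t, q}
  6. ckcA  = {p}
  7. kckcA = {p, t}
  8. ckckcA = {v, r, s, u, q}
applying k or c yields no new set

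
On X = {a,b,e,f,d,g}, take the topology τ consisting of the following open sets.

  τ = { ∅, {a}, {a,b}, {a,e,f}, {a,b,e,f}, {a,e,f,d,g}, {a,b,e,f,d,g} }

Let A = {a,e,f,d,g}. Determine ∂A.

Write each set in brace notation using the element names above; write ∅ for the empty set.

U open, U⊆A: ∅, {a}, {a,e,f}, {a,e,f,d,g}. int(A) = ⋃ = {a,e,f,d,g}
X∖A={b}, int(X∖A)=∅, hence cl(A)={a,b,e,f,d,g}
∂A: remove int from cl → {b}

{b}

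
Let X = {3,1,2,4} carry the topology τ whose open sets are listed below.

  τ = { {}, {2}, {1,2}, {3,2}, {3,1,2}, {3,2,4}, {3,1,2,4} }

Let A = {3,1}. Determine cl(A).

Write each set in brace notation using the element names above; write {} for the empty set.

{3,1,4}

complement {2,4}; its interior {2}; cl(A) = X∖{2} = {3,1,4}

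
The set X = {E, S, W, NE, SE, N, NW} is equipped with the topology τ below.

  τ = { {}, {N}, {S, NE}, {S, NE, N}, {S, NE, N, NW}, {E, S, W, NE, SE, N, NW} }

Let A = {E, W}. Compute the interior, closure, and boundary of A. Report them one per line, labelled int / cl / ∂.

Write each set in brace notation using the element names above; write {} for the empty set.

int(A) = {}
cl(A)  = {E, W, SE}
∂A     = {E, W, SE}

U open, U⊆A: {}. int(A) = ⋃ = {}
X∖A={S, NE, SE, N, NW}, int(X∖A)={S, NE, N, NW}, hence cl(A)={E, W, SE}
∂A: remove int from cl → {E, W, SE}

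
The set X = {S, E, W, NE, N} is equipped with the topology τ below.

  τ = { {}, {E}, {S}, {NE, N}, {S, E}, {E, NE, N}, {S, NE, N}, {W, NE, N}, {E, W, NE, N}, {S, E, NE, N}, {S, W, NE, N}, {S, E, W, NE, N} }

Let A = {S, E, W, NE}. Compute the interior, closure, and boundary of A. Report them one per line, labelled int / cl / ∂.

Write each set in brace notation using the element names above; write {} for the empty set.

opens ⊆ A: {}, {S}, {E}, {S, E}; union → int = {S, E}
complement {N}; its interior {}; cl(A) = X∖{} = {S, E, W, NE, N}
boundary = {S, E, W, NE, N} ∖ {S, E} = {W, NE, N}

int(A) = {S, E}
cl(A)  = {S, E, W, NE, N}
∂A     = {W, NE, N}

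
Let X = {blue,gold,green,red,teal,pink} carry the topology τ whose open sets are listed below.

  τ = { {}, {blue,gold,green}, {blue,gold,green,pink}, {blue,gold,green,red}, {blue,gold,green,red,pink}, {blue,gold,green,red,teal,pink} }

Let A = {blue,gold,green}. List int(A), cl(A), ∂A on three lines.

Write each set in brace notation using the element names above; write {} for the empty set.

int(A) = {blue,gold,green}
cl(A)  = {blue,gold,green,red,teal,pink}
∂A     = {red,teal,pink}

interior: largest open inside A is {blue,gold,green} (from {}, {blue,gold,green})
cl via duality: int({red,teal,pink}) = {}, so X∖{} = {blue,gold,green,red,teal,pink}
cl∖int = {red,teal,pink}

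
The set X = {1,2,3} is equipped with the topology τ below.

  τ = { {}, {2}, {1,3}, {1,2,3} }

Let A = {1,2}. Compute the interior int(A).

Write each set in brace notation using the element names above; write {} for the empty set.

interior: largest open inside A is {2} (from {}, {2})

{2}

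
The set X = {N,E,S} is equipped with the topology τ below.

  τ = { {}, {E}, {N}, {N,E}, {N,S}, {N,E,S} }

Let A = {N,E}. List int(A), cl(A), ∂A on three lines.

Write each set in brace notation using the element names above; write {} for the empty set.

interior: largest open inside A is {N,E} (from {}, {E}, {N}, {N,E})
cl via duality: int({S}) = {}, so X∖{} = {N,E,S}
cl∖int = {S}

int(A) = {N,E}
cl(A)  = {N,E,S}
∂A     = {S}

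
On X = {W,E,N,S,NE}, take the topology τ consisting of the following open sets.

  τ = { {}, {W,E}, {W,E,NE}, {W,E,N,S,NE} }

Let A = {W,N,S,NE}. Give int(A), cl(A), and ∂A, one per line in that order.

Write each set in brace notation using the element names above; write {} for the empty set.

int(A) = {}
cl(A)  = {W,E,N,S,NE}
∂A     = {W,E,N,S,NE}

U open, U⊆A: {}. int(A) = ⋃ = {}
X∖A={E}, int(X∖A)={}, hence cl(A)={W,E,N,S,NE}
∂A: remove int from cl → {W,E,N,S,NE}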